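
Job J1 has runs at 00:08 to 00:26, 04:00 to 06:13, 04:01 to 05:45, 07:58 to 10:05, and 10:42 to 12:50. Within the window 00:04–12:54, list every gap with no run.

The merged coverage is 00:08–00:26, 04:00–06:13, 07:58–10:05, 10:42–12:50.
Uncovered inside 00:04–12:54: 00:04–00:08, 00:26–04:00, 06:13–07:58, 10:05–10:42, 12:50–12:54.

00:04–00:08, 00:26–04:00, 06:13–07:58, 10:05–10:42, 12:50–12:54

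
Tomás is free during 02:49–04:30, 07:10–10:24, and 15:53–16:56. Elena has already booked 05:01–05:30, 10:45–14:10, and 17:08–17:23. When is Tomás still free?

02:49-04:30: no B overlap → unchanged.
07:10-10:24: no B overlap → unchanged.
15:53-16:56: no B overlap → unchanged.

02:49-04:30, 07:10-10:24, 15:53-16:56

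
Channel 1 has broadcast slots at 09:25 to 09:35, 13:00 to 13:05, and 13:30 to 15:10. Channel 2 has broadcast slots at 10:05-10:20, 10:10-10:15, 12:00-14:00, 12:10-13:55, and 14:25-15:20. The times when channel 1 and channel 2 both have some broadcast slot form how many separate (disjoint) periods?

Second set merges to 10:05–10:20, 12:00–14:00, 14:25–15:20.
A ∩ B = 13:00–13:05, 13:30–14:00, 14:25–15:10.
That is 3 disjoint pieces.

3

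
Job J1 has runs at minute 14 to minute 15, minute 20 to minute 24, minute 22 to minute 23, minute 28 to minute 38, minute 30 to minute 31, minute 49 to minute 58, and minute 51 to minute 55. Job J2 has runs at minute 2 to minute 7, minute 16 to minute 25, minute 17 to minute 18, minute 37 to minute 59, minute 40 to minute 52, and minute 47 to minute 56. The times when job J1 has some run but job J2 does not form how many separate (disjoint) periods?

First set merges to minute 14 to minute 15, minute 20 to minute 24, minute 28 to minute 38, minute 49 to minute 58.
Second set merges to minute 2 to minute 7, minute 16 to minute 25, minute 37 to minute 59.
A \ B = minute 14 to minute 15, minute 28 to minute 37.
That is 2 disjoint pieces.

2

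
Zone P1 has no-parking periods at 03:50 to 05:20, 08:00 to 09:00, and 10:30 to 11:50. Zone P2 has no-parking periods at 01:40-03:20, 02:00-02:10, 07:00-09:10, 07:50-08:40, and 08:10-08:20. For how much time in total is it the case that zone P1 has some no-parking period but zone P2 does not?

2 h 50 min

B, merged: 01:40-03:20, 07:00-09:10.
A \ B = 03:50-05:20, 10:30-11:50.
Total: 1 h 30 min + 1 h 20 min = 2 h 50 min.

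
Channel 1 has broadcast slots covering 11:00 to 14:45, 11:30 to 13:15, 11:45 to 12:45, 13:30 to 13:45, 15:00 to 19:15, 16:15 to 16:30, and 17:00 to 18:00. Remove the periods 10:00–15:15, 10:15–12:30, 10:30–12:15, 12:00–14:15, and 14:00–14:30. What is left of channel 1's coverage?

A, merged: 11:00–14:45, 15:00–19:15.
B, merged: 10:00–15:15.
11:00–14:45 lies entirely inside B → drops out.
15:00–19:15 with B removed leaves 15:15–19:15.

15:15–19:15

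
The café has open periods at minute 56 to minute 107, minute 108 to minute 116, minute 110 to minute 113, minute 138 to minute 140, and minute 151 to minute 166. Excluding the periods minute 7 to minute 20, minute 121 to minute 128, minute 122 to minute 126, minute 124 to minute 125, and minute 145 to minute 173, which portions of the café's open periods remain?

A, merged: minute 56 to minute 107, minute 108 to minute 116, minute 138 to minute 140, minute 151 to minute 166.
B, merged: minute 7 to minute 20, minute 121 to minute 128, minute 145 to minute 173.
minute 56 to minute 107 is untouched.
minute 108 to minute 116 is untouched.
minute 138 to minute 140 is untouched.
minute 151 to minute 166 lies entirely inside B → drops out.

minute 56 to minute 107, minute 108 to minute 116, minute 138 to minute 140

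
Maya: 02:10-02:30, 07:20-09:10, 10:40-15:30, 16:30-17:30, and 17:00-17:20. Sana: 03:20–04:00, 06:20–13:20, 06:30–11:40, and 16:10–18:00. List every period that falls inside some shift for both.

Merge the first list: 02:10-02:30, 07:20-09:10, 10:40-15:30, 16:30-17:30.
Merge the second list: 03:20-04:00, 06:20-13:20, 16:10-18:00.
02:10-02:30 meets no B interval.
07:20-09:10 ∩ B → 07:20-09:10.
10:40-15:30 ∩ B → 10:40-13:20.
16:30-17:30 ∩ B → 16:30-17:30.

07:20-09:10, 10:40-13:20, 16:30-17:30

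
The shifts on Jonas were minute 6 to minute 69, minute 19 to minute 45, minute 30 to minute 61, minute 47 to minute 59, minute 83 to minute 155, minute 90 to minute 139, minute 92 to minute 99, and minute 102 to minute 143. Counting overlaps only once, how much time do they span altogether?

Merged: minute 6 to minute 69, minute 83 to minute 155.
Lengths: 63 minutes + 72 minutes = 135 minutes.

135 minutes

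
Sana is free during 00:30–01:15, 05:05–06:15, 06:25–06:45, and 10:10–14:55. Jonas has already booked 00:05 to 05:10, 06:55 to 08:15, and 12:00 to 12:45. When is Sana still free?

05:10-06:15, 06:25-06:45, 10:10-12:00, 12:45-14:55

00:30-01:15: entirely removed.
05:05-06:15 \ B = 05:10-06:15.
06:25-06:45: nothing removed.
10:10-14:55 \ B = 10:10-12:00, 12:45-14:55.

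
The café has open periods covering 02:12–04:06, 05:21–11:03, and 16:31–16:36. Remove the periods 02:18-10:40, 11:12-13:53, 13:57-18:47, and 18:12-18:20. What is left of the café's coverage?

Merge the second list: 02:18–10:40, 11:12–13:53, 13:57–18:47.
02:12–04:06 \ B = 02:12–02:18.
05:21–11:03 \ B = 10:40–11:03.
16:31–16:36: entirely removed.

02:12–02:18, 10:40–11:03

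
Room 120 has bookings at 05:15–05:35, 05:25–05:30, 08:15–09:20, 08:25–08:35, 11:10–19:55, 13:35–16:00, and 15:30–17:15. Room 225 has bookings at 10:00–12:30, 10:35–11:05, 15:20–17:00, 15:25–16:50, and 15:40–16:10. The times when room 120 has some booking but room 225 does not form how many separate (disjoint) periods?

First set merges to 05:15–05:35, 08:15–09:20, 11:10–19:55.
Second set merges to 10:00–12:30, 15:20–17:00.
A \ B = 05:15–05:35, 08:15–09:20, 12:30–15:20, 17:00–19:55.
That is 4 disjoint pieces.

4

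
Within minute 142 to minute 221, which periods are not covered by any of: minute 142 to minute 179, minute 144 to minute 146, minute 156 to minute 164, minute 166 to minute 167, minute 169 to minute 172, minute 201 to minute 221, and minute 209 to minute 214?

minute 179 to minute 201

Covered (merged): minute 142 to minute 179, minute 201 to minute 221.
Gaps within minute 142 to minute 221: minute 179 to minute 201.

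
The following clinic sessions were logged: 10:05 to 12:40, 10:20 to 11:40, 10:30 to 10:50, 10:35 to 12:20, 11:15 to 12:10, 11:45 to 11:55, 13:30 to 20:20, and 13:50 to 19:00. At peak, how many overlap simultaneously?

Walk the sorted start/end points keeping a running depth.
The depth first hits 4 at 10:35.

4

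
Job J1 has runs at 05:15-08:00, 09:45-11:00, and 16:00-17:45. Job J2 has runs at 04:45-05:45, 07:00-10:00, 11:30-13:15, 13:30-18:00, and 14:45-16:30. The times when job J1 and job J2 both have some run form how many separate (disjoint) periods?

4

Merge the second list: 04:45–05:45, 07:00–10:00, 11:30–13:15, 13:30–18:00.
A ∩ B = 05:15–05:45, 07:00–08:00, 09:45–10:00, 16:00–17:45.
That is 4 disjoint pieces.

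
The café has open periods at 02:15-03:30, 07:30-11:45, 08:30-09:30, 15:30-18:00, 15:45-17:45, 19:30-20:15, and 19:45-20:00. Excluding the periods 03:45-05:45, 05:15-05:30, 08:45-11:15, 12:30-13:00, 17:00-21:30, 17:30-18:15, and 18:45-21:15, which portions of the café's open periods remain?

Merge the first list: 02:15–03:30, 07:30–11:45, 15:30–18:00, 19:30–20:15.
Merge the second list: 03:45–05:45, 08:45–11:15, 12:30–13:00, 17:00–21:30.
02:15–03:30: nothing removed.
07:30–11:45 \ B = 07:30–08:45, 11:15–11:45.
15:30–18:00 \ B = 15:30–17:00.
19:30–20:15: entirely removed.

02:15–03:30, 07:30–08:45, 11:15–11:45, 15:30–17:00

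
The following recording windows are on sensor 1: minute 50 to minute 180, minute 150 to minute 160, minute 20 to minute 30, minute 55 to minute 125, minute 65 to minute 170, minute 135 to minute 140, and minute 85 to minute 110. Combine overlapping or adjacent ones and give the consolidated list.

minute 20 to minute 30, minute 50 to minute 180

Sort by start: minute 20 to minute 30, minute 50 to minute 180, minute 55 to minute 125, minute 65 to minute 170, minute 85 to minute 110, minute 135 to minute 140, minute 150 to minute 160.
minute 50 to minute 180 is disjoint → start new block.
minute 55 to minute 125 overlaps/touches minute 50 to minute 180 → extend to minute 50 to minute 180.
minute 65 to minute 170 overlaps/touches minute 50 to minute 180 → extend to minute 50 to minute 180.
minute 85 to minute 110 overlaps/touches minute 50 to minute 180 → extend to minute 50 to minute 180.
minute 135 to minute 140 overlaps/touches minute 50 to minute 180 → extend to minute 50 to minute 180.
minute 150 to minute 160 overlaps/touches minute 50 to minute 180 → extend to minute 50 to minute 180.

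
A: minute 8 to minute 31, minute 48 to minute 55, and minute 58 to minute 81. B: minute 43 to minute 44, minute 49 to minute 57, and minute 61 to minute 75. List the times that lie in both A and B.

minute 49 to minute 55, minute 61 to minute 75

minute 8 to minute 31 meets no B interval.
minute 48 to minute 55 ∩ B → minute 49 to minute 55.
minute 58 to minute 81 ∩ B → minute 61 to minute 75.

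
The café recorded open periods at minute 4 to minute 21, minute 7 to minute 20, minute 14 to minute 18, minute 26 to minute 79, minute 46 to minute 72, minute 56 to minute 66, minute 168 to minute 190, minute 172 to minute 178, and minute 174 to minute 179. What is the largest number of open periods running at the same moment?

3

Walk the sorted start/end points keeping a running depth.
The depth first hits 3 at minute 14.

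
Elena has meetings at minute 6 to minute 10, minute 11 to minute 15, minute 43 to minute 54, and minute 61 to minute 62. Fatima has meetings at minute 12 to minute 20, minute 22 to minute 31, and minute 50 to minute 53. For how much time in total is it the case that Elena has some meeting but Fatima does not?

14 minutes

A \ B = minute 6 to minute 10, minute 11 to minute 12, minute 43 to minute 50, minute 53 to minute 54, minute 61 to minute 62.
Total: 4 minutes + 1 minute + 7 minutes + 1 minute + 1 minute = 14 minutes.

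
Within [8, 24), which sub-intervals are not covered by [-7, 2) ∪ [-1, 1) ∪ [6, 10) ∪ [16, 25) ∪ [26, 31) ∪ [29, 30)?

Covered (merged): [-7, 2), [6, 10), [16, 25), [26, 31).
Gaps within [8, 24): [10, 16).

[10, 16)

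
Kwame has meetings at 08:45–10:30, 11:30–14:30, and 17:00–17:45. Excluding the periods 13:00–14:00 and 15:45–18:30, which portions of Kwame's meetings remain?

08:45-10:30, 11:30-13:00, 14:00-14:30

08:45-10:30: nothing removed.
11:30-14:30 \ B = 11:30-13:00, 14:00-14:30.
17:00-17:45: entirely removed.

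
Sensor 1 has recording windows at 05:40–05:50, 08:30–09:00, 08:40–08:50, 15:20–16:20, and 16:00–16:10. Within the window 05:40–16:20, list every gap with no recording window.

05:50–08:30, 09:00–15:20

After merging, the occupied span is 05:40–05:50, 08:30–09:00, 15:20–16:20.
Complement within 05:40–16:20: 05:50–08:30, 09:00–15:20.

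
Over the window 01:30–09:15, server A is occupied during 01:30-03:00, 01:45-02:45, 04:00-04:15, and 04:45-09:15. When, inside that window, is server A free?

Covered (merged): 01:30-03:00, 04:00-04:15, 04:45-09:15.
Uncovered inside 01:30-09:15: 03:00-04:00, 04:15-04:45.

03:00-04:00, 04:15-04:45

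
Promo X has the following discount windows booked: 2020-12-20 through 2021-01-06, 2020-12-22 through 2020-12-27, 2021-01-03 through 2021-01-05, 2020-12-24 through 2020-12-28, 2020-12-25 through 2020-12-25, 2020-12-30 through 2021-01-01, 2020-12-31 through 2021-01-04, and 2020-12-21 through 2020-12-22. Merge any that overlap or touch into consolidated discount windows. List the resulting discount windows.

2020-12-20 through 2021-01-06

Sort by start: 2020-12-20 through 2021-01-06, 2020-12-21 through 2020-12-22, 2020-12-22 through 2020-12-27, 2020-12-24 through 2020-12-28, 2020-12-25 through 2020-12-25, 2020-12-30 through 2021-01-01, 2020-12-31 through 2021-01-04, 2021-01-03 through 2021-01-05.
2020-12-21 through 2020-12-22 overlaps/touches 2020-12-20 through 2021-01-06 → extend to 2020-12-20 through 2021-01-06.
2020-12-22 through 2020-12-27 overlaps/touches 2020-12-20 through 2021-01-06 → extend to 2020-12-20 through 2021-01-06.
2020-12-24 through 2020-12-28 overlaps/touches 2020-12-20 through 2021-01-06 → extend to 2020-12-20 through 2021-01-06.
2020-12-25 through 2020-12-25 overlaps/touches 2020-12-20 through 2021-01-06 → extend to 2020-12-20 through 2021-01-06.
2020-12-30 through 2021-01-01 overlaps/touches 2020-12-20 through 2021-01-06 → extend to 2020-12-20 through 2021-01-06.
2020-12-31 through 2021-01-04 overlaps/touches 2020-12-20 through 2021-01-06 → extend to 2020-12-20 through 2021-01-06.
2021-01-03 through 2021-01-05 overlaps/touches 2020-12-20 through 2021-01-06 → extend to 2020-12-20 through 2021-01-06.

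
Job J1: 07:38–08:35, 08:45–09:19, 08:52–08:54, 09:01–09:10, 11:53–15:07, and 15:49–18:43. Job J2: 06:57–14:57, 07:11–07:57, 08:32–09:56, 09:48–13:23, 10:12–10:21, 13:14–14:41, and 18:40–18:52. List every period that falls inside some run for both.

A, merged: 07:38-08:35, 08:45-09:19, 11:53-15:07, 15:49-18:43.
B, merged: 06:57-14:57, 18:40-18:52.
07:38-08:35 overlaps B on 07:38-08:35.
08:45-09:19 overlaps B on 08:45-09:19.
11:53-15:07 overlaps B on 11:53-14:57.
15:49-18:43 overlaps B on 18:40-18:43.

07:38-08:35, 08:45-09:19, 11:53-14:57, 18:40-18:43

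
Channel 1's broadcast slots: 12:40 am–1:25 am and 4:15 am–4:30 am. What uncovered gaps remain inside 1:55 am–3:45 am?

1:55 am–3:45 am

Covered (merged): 12:40 am–1:25 am, 4:15 am–4:30 am.
Gaps within 1:55 am–3:45 am: 1:55 am–3:45 am.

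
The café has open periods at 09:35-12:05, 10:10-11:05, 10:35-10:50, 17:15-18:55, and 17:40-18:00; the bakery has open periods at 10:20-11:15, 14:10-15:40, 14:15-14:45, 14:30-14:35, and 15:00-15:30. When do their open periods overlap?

10:20-11:15

First set merges to 09:35-12:05, 17:15-18:55.
Second set merges to 10:20-11:15, 14:10-15:40.
09:35-12:05 overlaps B on 10:20-11:15.
17:15-18:55 falls entirely outside B.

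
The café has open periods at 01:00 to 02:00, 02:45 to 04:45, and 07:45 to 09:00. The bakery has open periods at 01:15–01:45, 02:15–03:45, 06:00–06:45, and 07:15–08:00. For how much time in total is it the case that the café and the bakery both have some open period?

1 h 45 min

A ∩ B = 01:15–01:45, 02:45–03:45, 07:45–08:00.
Total: 30 min + 1 h + 15 min = 1 h 45 min.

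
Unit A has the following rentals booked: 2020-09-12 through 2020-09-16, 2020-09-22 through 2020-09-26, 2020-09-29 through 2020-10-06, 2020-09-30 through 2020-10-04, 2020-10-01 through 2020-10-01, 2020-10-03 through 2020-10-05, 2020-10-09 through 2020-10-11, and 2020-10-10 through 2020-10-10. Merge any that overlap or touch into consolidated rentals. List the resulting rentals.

2020-09-22 through 2020-09-26 is disjoint → start new block.
2020-09-29 through 2020-10-06 is disjoint → start new block.
2020-09-30 through 2020-10-04 overlaps/touches 2020-09-29 through 2020-10-06 → extend to 2020-09-29 through 2020-10-06.
2020-10-01 through 2020-10-01 overlaps/touches 2020-09-29 through 2020-10-06 → extend to 2020-09-29 through 2020-10-06.
2020-10-03 through 2020-10-05 overlaps/touches 2020-09-29 through 2020-10-06 → extend to 2020-09-29 through 2020-10-06.
2020-10-09 through 2020-10-11 is disjoint → start new block.
2020-10-10 through 2020-10-10 overlaps/touches 2020-10-09 through 2020-10-11 → extend to 2020-10-09 through 2020-10-11.

2020-09-12 through 2020-09-16, 2020-09-22 through 2020-09-26, 2020-09-29 through 2020-10-06, 2020-10-09 through 2020-10-11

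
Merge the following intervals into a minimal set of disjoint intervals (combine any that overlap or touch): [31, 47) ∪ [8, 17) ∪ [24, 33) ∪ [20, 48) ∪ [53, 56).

[8, 17) ∪ [20, 48) ∪ [53, 56)

Sort by start: [8, 17), [20, 48), [24, 33), [31, 47), [53, 56).
[20, 48) is disjoint → start new block.
[24, 33) overlaps/touches [20, 48) → extend to [20, 48).
[31, 47) overlaps/touches [20, 48) → extend to [20, 48).
[53, 56) is disjoint → start new block.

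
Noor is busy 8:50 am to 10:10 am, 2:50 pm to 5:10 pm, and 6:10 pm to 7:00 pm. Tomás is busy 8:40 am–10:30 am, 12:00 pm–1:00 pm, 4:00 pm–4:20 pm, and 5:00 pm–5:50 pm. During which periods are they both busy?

8:50 am–10:10 am, 4:00 pm–4:20 pm, 5:00 pm–5:10 pm

8:50 am–10:10 am overlaps B on 8:50 am–10:10 am.
2:50 pm–5:10 pm overlaps B on 4:00 pm–4:20 pm, 5:00 pm–5:10 pm.
6:10 pm–7:00 pm falls entirely outside B.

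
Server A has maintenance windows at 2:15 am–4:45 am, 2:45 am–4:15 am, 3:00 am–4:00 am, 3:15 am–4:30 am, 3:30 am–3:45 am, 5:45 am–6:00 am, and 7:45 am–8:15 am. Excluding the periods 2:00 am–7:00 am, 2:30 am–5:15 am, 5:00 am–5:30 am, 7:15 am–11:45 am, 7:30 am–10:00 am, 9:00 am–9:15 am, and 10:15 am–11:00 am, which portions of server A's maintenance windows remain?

none

Merge the first list: 2:15 am–4:45 am, 5:45 am–6:00 am, 7:45 am–8:15 am.
Merge the second list: 2:00 am–7:00 am, 7:15 am–11:45 am.
2:15 am–4:45 am: fully covered by B → removed.
5:45 am–6:00 am: fully covered by B → removed.
7:45 am–8:15 am: fully covered by B → removed.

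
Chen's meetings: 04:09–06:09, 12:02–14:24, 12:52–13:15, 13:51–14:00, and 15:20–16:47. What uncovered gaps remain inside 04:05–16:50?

After merging, the occupied span is 04:09–06:09, 12:02–14:24, 15:20–16:47.
Complement within 04:05–16:50: 04:05–04:09, 06:09–12:02, 14:24–15:20, 16:47–16:50.

04:05–04:09, 06:09–12:02, 14:24–15:20, 16:47–16:50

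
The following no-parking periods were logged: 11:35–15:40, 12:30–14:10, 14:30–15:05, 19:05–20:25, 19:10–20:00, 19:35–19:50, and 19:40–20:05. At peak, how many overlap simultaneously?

At 19:40, 4 of the intervals are simultaneously active.
No point has more.

4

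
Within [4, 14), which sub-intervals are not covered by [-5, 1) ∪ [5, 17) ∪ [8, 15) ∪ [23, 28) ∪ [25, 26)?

[4, 5)

After merging, the occupied span is [-5, 1), [5, 17), [23, 28).
Uncovered inside [4, 14): [4, 5).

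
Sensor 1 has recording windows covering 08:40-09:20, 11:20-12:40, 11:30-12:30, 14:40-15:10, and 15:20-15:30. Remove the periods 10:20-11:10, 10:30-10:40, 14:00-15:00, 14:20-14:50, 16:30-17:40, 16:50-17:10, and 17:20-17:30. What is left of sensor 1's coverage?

08:40-09:20, 11:20-12:40, 15:00-15:10, 15:20-15:30

First set merges to 08:40-09:20, 11:20-12:40, 14:40-15:10, 15:20-15:30.
Second set merges to 10:20-11:10, 14:00-15:00, 16:30-17:40.
08:40-09:20: no B overlap → unchanged.
11:20-12:40: no B overlap → unchanged.
14:40-15:10 minus B → 15:00-15:10.
15:20-15:30: no B overlap → unchanged.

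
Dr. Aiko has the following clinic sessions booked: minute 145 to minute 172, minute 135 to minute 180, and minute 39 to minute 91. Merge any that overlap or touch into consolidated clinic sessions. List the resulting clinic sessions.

minute 39 to minute 91, minute 135 to minute 180

Sort by start: minute 39 to minute 91, minute 135 to minute 180, minute 145 to minute 172.
minute 135 to minute 180 is disjoint → start new block.
minute 145 to minute 172 overlaps/touches minute 135 to minute 180 → extend to minute 135 to minute 180.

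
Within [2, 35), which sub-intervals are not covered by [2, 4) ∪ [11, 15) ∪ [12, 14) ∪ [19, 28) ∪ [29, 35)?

[4, 11) ∪ [15, 19) ∪ [28, 29)

After merging, the occupied span is [2, 4), [11, 15), [19, 28), [29, 35).
Uncovered inside [2, 35): [4, 11), [15, 19), [28, 29).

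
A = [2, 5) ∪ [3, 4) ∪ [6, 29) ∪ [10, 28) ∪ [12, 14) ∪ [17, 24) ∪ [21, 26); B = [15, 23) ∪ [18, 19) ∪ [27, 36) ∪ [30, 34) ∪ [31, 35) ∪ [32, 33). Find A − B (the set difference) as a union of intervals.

Merge the first list: [2, 5), [6, 29).
Merge the second list: [15, 23), [27, 36).
[2, 5): nothing removed.
[6, 29) \ B = [6, 15), [23, 27).

[2, 5) ∪ [6, 15) ∪ [23, 27)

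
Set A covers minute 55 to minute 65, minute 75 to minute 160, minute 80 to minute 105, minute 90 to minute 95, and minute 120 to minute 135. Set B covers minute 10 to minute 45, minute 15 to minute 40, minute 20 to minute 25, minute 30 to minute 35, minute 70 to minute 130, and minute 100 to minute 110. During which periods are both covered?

minute 75 to minute 130

A, merged: minute 55 to minute 65, minute 75 to minute 160.
B, merged: minute 10 to minute 45, minute 70 to minute 130.
minute 55 to minute 65 falls entirely outside B.
minute 75 to minute 160 overlaps B on minute 75 to minute 130.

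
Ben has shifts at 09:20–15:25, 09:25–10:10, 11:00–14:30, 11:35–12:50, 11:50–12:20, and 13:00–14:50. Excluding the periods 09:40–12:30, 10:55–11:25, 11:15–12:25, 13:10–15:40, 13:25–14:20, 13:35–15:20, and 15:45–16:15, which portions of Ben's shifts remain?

09:20-09:40, 12:30-13:10

First set merges to 09:20-15:25.
Second set merges to 09:40-12:30, 13:10-15:40, 15:45-16:15.
09:20-15:25 with B removed leaves 09:20-09:40, 12:30-13:10.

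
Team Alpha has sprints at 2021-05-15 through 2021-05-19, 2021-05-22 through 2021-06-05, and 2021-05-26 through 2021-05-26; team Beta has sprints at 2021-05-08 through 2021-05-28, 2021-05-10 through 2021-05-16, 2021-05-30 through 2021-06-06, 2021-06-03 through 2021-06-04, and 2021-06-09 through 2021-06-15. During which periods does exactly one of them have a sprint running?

First set merges to 2021-05-15 through 2021-05-19, 2021-05-22 through 2021-06-05.
Second set merges to 2021-05-08 through 2021-05-28, 2021-05-30 through 2021-06-06, 2021-06-09 through 2021-06-15.
A \ B = 2021-05-29 through 2021-05-29.
B \ A = 2021-05-08 through 2021-05-14, 2021-05-20 through 2021-05-21, 2021-06-06 through 2021-06-06, 2021-06-09 through 2021-06-15.
Union of the two gives the symmetric difference.

2021-05-08 through 2021-05-14, 2021-05-20 through 2021-05-21, 2021-05-29 through 2021-05-29, 2021-06-06 through 2021-06-06, 2021-06-09 through 2021-06-15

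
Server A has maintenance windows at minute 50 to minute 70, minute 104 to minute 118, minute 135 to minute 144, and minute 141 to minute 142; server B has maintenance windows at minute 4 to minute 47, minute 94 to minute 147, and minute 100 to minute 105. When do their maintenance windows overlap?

A, merged: minute 50 to minute 70, minute 104 to minute 118, minute 135 to minute 144.
B, merged: minute 4 to minute 47, minute 94 to minute 147.
minute 50 to minute 70 falls entirely outside B.
minute 104 to minute 118 overlaps B on minute 104 to minute 118.
minute 135 to minute 144 overlaps B on minute 135 to minute 144.

minute 104 to minute 118, minute 135 to minute 144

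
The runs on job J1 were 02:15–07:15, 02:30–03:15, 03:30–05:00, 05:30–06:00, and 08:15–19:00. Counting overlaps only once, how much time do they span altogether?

Merged: 02:15–07:15, 08:15–19:00.
Lengths: 5 h + 10 h 45 min = 15 h 45 min.

15 h 45 min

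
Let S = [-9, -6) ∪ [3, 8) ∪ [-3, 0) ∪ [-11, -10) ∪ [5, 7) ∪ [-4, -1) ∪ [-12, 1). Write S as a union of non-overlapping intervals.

Sort by start: [-12, 1), [-11, -10), [-9, -6), [-4, -1), [-3, 0), [3, 8), [5, 7).
[-11, -10) overlaps/touches [-12, 1) → extend to [-12, 1).
[-9, -6) overlaps/touches [-12, 1) → extend to [-12, 1).
[-4, -1) overlaps/touches [-12, 1) → extend to [-12, 1).
[-3, 0) overlaps/touches [-12, 1) → extend to [-12, 1).
[3, 8) is disjoint → start new block.
[5, 7) overlaps/touches [3, 8) → extend to [3, 8).

[-12, 1) ∪ [3, 8)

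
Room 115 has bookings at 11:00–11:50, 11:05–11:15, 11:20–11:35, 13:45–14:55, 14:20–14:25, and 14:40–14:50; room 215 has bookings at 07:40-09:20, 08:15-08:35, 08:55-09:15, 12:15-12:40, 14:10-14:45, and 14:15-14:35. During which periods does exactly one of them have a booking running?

Merge the first list: 11:00–11:50, 13:45–14:55.
Merge the second list: 07:40–09:20, 12:15–12:40, 14:10–14:45.
A \ B = 11:00–11:50, 13:45–14:10, 14:45–14:55.
B \ A = 07:40–09:20, 12:15–12:40.
Union of the two gives the symmetric difference.

07:40–09:20, 11:00–11:50, 12:15–12:40, 13:45–14:10, 14:45–14:55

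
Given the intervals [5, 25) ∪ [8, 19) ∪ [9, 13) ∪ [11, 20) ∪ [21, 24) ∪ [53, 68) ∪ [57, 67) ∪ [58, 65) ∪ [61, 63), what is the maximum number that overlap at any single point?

4

At 11, 4 of the intervals are simultaneously active.
No point has more.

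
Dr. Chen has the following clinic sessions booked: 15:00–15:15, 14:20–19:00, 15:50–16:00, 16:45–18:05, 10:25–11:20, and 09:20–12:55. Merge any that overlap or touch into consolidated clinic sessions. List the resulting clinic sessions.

Sort by start: 09:20–12:55, 10:25–11:20, 14:20–19:00, 15:00–15:15, 15:50–16:00, 16:45–18:05.
10:25–11:20 overlaps/touches 09:20–12:55 → extend to 09:20–12:55.
14:20–19:00 is disjoint → start new block.
15:00–15:15 overlaps/touches 14:20–19:00 → extend to 14:20–19:00.
15:50–16:00 overlaps/touches 14:20–19:00 → extend to 14:20–19:00.
16:45–18:05 overlaps/touches 14:20–19:00 → extend to 14:20–19:00.

09:20–12:55, 14:20–19:00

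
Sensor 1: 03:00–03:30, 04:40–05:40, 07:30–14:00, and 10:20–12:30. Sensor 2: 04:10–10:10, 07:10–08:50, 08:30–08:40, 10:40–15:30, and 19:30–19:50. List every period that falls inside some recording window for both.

A, merged: 03:00-03:30, 04:40-05:40, 07:30-14:00.
B, merged: 04:10-10:10, 10:40-15:30, 19:30-19:50.
03:00-03:30 meets no B interval.
04:40-05:40 ∩ B → 04:40-05:40.
07:30-14:00 ∩ B → 07:30-10:10, 10:40-14:00.

04:40-05:40, 07:30-10:10, 10:40-14:00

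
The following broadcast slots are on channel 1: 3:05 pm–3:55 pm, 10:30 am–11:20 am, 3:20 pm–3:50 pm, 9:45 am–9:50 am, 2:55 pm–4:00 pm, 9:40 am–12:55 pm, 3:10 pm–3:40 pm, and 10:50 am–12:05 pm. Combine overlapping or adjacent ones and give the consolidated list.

Sort by start: 9:40 am-12:55 pm, 9:45 am-9:50 am, 10:30 am-11:20 am, 10:50 am-12:05 pm, 2:55 pm-4:00 pm, 3:05 pm-3:55 pm, 3:10 pm-3:40 pm, 3:20 pm-3:50 pm.
9:45 am-9:50 am overlaps/touches 9:40 am-12:55 pm → extend to 9:40 am-12:55 pm.
10:30 am-11:20 am overlaps/touches 9:40 am-12:55 pm → extend to 9:40 am-12:55 pm.
10:50 am-12:05 pm overlaps/touches 9:40 am-12:55 pm → extend to 9:40 am-12:55 pm.
2:55 pm-4:00 pm is disjoint → start new block.
3:05 pm-3:55 pm overlaps/touches 2:55 pm-4:00 pm → extend to 2:55 pm-4:00 pm.
3:10 pm-3:40 pm overlaps/touches 2:55 pm-4:00 pm → extend to 2:55 pm-4:00 pm.
3:20 pm-3:50 pm overlaps/touches 2:55 pm-4:00 pm → extend to 2:55 pm-4:00 pm.

9:40 am-12:55 pm, 2:55 pm-4:00 pm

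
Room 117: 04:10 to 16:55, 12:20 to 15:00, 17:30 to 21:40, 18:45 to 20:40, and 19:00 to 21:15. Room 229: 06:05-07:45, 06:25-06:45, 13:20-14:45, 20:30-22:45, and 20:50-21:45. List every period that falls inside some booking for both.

06:05–07:45, 13:20–14:45, 20:30–21:40

First set merges to 04:10–16:55, 17:30–21:40.
Second set merges to 06:05–07:45, 13:20–14:45, 20:30–22:45.
04:10–16:55 meets the second set on 06:05–07:45, 13:20–14:45.
17:30–21:40 meets the second set on 20:30–21:40.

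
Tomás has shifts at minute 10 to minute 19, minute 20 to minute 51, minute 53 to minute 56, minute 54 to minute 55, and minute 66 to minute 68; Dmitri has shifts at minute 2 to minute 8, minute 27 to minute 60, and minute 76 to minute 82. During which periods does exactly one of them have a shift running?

minute 2 to minute 8, minute 10 to minute 19, minute 20 to minute 27, minute 51 to minute 53, minute 56 to minute 60, minute 66 to minute 68, minute 76 to minute 82

Merge the first list: minute 10 to minute 19, minute 20 to minute 51, minute 53 to minute 56, minute 66 to minute 68.
A \ B = minute 10 to minute 19, minute 20 to minute 27, minute 66 to minute 68.
B \ A = minute 2 to minute 8, minute 51 to minute 53, minute 56 to minute 60, minute 76 to minute 82.
Union of the two gives the symmetric difference.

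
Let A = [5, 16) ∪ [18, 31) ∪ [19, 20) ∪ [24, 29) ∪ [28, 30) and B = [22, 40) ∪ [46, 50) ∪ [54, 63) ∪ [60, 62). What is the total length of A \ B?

15

Merge the first list: [5, 16), [18, 31).
Merge the second list: [22, 40), [46, 50), [54, 63).
A \ B = [5, 16), [18, 22).
Total: 11 + 4 = 15.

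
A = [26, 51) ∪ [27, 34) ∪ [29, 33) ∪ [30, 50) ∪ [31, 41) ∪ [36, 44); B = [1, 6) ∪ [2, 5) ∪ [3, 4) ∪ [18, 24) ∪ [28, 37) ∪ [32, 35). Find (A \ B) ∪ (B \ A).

Merge the first list: [26, 51).
Merge the second list: [1, 6), [18, 24), [28, 37).
A \ B = [26, 28), [37, 51).
B \ A = [1, 6), [18, 24).
Union of the two gives the symmetric difference.

[1, 6) ∪ [18, 24) ∪ [26, 28) ∪ [37, 51)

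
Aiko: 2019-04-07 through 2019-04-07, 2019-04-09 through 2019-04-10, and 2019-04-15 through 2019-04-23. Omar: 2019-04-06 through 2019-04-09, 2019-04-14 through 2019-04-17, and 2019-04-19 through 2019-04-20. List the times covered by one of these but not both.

A \ B = 2019-04-10 through 2019-04-10, 2019-04-18 through 2019-04-18, 2019-04-21 through 2019-04-23.
B \ A = 2019-04-06 through 2019-04-06, 2019-04-08 through 2019-04-08, 2019-04-14 through 2019-04-14.
Union of the two gives the symmetric difference.

2019-04-06 through 2019-04-06, 2019-04-08 through 2019-04-08, 2019-04-10 through 2019-04-10, 2019-04-14 through 2019-04-14, 2019-04-18 through 2019-04-18, 2019-04-21 through 2019-04-23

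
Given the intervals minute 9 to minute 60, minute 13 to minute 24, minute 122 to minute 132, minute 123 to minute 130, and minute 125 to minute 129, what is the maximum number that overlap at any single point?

3

At minute 125, 3 of the intervals are simultaneously active.
No point has more.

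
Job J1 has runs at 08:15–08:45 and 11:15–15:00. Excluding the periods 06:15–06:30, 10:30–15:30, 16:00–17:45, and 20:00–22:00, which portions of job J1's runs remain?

08:15-08:45

08:15-08:45: nothing removed.
11:15-15:00: entirely removed.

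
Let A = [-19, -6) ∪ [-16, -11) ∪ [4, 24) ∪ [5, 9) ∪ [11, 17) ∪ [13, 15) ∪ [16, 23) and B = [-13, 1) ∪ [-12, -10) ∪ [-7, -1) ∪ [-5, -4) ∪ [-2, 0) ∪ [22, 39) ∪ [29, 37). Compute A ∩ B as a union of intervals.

A, merged: [-19, -6), [4, 24).
B, merged: [-13, 1), [22, 39).
[-19, -6) ∩ B → [-13, -6).
[4, 24) ∩ B → [22, 24).

[-13, -6) ∪ [22, 24)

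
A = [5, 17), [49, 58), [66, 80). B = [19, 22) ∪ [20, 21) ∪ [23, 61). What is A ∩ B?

B, merged: [19, 22), [23, 61).
[5, 17) meets no B interval.
[49, 58) ∩ B → [49, 58).
[66, 80) meets no B interval.

[49, 58)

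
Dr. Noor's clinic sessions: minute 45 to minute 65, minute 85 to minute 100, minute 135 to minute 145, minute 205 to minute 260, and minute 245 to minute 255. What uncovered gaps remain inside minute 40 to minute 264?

minute 40 to minute 45, minute 65 to minute 85, minute 100 to minute 135, minute 145 to minute 205, minute 260 to minute 264

After merging, the occupied span is minute 45 to minute 65, minute 85 to minute 100, minute 135 to minute 145, minute 205 to minute 260.
Gaps within minute 40 to minute 264: minute 40 to minute 45, minute 65 to minute 85, minute 100 to minute 135, minute 145 to minute 205, minute 260 to minute 264.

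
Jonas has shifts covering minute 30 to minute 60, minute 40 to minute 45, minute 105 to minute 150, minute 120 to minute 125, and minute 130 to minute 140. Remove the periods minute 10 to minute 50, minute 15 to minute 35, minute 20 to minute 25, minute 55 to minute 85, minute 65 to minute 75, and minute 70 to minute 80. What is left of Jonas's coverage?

A, merged: minute 30 to minute 60, minute 105 to minute 150.
B, merged: minute 10 to minute 50, minute 55 to minute 85.
minute 30 to minute 60 minus B → minute 50 to minute 55.
minute 105 to minute 150: no B overlap → unchanged.

minute 50 to minute 55, minute 105 to minute 150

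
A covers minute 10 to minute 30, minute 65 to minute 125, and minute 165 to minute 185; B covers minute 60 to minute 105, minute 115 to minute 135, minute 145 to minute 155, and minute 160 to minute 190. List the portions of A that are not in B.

minute 10 to minute 30: nothing removed.
minute 65 to minute 125 \ B = minute 105 to minute 115.
minute 165 to minute 185: entirely removed.

minute 10 to minute 30, minute 105 to minute 115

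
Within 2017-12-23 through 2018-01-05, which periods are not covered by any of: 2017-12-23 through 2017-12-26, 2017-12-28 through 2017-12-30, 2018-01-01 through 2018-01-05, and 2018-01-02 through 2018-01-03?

Covered (merged): 2017-12-23 through 2017-12-26, 2017-12-28 through 2017-12-30, 2018-01-01 through 2018-01-05.
Complement within 2017-12-23 through 2018-01-05: 2017-12-27 through 2017-12-27, 2017-12-31 through 2017-12-31.

2017-12-27 through 2017-12-27, 2017-12-31 through 2017-12-31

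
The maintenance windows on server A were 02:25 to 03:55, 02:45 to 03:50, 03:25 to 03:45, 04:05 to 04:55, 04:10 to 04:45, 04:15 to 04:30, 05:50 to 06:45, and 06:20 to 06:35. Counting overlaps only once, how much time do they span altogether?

3 h 15 min

Merged: 02:25–03:55, 04:05–04:55, 05:50–06:45.
Lengths: 1 h 30 min + 50 min + 55 min = 3 h 15 min.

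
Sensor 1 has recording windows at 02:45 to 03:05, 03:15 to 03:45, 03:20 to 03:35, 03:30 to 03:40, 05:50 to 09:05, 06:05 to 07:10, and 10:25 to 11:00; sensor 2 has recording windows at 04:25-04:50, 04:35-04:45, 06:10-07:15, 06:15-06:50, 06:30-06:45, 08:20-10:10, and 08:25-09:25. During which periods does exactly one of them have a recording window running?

02:45–03:05, 03:15–03:45, 04:25–04:50, 05:50–06:10, 07:15–08:20, 09:05–10:10, 10:25–11:00

First set merges to 02:45–03:05, 03:15–03:45, 05:50–09:05, 10:25–11:00.
Second set merges to 04:25–04:50, 06:10–07:15, 08:20–10:10.
A \ B = 02:45–03:05, 03:15–03:45, 05:50–06:10, 07:15–08:20, 10:25–11:00.
B \ A = 04:25–04:50, 09:05–10:10.
Union of the two gives the symmetric difference.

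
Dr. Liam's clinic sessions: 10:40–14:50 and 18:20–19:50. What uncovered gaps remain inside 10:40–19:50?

Covered (merged): 10:40–14:50, 18:20–19:50.
Uncovered inside 10:40–19:50: 14:50–18:20.

14:50–18:20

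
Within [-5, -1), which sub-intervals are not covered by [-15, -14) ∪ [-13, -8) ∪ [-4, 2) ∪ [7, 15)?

[-5, -4)

After merging, the occupied span is [-15, -14), [-13, -8), [-4, 2), [7, 15).
Gaps within [-5, -1): [-5, -4).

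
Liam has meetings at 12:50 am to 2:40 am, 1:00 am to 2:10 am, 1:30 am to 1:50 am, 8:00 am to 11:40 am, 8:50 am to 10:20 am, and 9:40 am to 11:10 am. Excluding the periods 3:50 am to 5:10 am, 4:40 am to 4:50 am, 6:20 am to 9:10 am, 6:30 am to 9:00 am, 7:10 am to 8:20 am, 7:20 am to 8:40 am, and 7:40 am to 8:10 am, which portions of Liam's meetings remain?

First set merges to 12:50 am-2:40 am, 8:00 am-11:40 am.
Second set merges to 3:50 am-5:10 am, 6:20 am-9:10 am.
12:50 am-2:40 am: no B overlap → unchanged.
8:00 am-11:40 am minus B → 9:10 am-11:40 am.

12:50 am-2:40 am, 9:10 am-11:40 am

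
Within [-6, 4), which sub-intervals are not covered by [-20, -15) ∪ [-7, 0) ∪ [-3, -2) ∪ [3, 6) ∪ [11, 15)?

After merging, the occupied span is [-20, -15), [-7, 0), [3, 6), [11, 15).
Complement within [-6, 4): [0, 3).

[0, 3)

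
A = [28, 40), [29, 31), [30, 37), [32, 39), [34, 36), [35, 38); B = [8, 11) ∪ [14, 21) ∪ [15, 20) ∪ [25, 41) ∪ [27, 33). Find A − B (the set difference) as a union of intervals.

A, merged: [28, 40).
B, merged: [8, 11), [14, 21), [25, 41).
[28, 40): entirely removed.

none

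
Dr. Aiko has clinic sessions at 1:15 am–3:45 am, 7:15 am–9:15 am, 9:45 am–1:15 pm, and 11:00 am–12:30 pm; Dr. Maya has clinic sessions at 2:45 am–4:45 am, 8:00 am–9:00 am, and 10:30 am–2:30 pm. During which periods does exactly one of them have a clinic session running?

Merge the first list: 1:15 am-3:45 am, 7:15 am-9:15 am, 9:45 am-1:15 pm.
A but not B: 1:15 am-2:45 am, 7:15 am-8:00 am, 9:00 am-9:15 am, 9:45 am-10:30 am.
B but not A: 3:45 am-4:45 am, 1:15 pm-2:30 pm.
Combining gives A △ B.

1:15 am-2:45 am, 3:45 am-4:45 am, 7:15 am-8:00 am, 9:00 am-9:15 am, 9:45 am-10:30 am, 1:15 pm-2:30 pm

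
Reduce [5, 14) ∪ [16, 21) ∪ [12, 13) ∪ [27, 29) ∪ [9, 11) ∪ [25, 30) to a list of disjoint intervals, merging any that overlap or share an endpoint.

Sort by start: [5, 14), [9, 11), [12, 13), [16, 21), [25, 30), [27, 29).
[9, 11) overlaps/touches [5, 14) → extend to [5, 14).
[12, 13) overlaps/touches [5, 14) → extend to [5, 14).
[16, 21) is disjoint → start new block.
[25, 30) is disjoint → start new block.
[27, 29) overlaps/touches [25, 30) → extend to [25, 30).

[5, 14) ∪ [16, 21) ∪ [25, 30)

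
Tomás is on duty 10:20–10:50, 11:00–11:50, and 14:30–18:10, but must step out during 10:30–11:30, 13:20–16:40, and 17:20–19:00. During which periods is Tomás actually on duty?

10:20–10:50 minus B → 10:20–10:30.
11:00–11:50 minus B → 11:30–11:50.
14:30–18:10 minus B → 16:40–17:20.

10:20–10:30, 11:30–11:50, 16:40–17:20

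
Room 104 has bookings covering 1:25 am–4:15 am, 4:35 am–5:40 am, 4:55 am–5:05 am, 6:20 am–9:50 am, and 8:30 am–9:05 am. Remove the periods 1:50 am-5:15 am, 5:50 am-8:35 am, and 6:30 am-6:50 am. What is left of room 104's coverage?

1:25 am–1:50 am, 5:15 am–5:40 am, 8:35 am–9:50 am

First set merges to 1:25 am–4:15 am, 4:35 am–5:40 am, 6:20 am–9:50 am.
Second set merges to 1:50 am–5:15 am, 5:50 am–8:35 am.
1:25 am–4:15 am minus B → 1:25 am–1:50 am.
4:35 am–5:40 am minus B → 5:15 am–5:40 am.
6:20 am–9:50 am minus B → 8:35 am–9:50 am.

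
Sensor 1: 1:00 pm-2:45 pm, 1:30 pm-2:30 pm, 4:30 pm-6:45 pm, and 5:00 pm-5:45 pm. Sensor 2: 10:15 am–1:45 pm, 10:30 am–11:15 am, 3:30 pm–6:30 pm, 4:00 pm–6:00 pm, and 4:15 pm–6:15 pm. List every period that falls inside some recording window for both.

1:00 pm-1:45 pm, 4:30 pm-6:30 pm

First set merges to 1:00 pm-2:45 pm, 4:30 pm-6:45 pm.
Second set merges to 10:15 am-1:45 pm, 3:30 pm-6:30 pm.
1:00 pm-2:45 pm ∩ B → 1:00 pm-1:45 pm.
4:30 pm-6:45 pm ∩ B → 4:30 pm-6:30 pm.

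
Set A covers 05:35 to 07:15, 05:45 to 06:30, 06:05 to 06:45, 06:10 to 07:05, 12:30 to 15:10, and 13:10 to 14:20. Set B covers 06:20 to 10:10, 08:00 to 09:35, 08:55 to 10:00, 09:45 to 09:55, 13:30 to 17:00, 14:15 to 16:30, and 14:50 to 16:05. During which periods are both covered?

Merge the first list: 05:35–07:15, 12:30–15:10.
Merge the second list: 06:20–10:10, 13:30–17:00.
05:35–07:15 ∩ B → 06:20–07:15.
12:30–15:10 ∩ B → 13:30–15:10.

06:20–07:15, 13:30–15:10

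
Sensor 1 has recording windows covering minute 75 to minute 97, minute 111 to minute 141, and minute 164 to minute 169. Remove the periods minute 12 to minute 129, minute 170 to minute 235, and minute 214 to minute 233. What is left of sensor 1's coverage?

Second set merges to minute 12 to minute 129, minute 170 to minute 235.
minute 75 to minute 97 lies entirely inside B → drops out.
minute 111 to minute 141 with B removed leaves minute 129 to minute 141.
minute 164 to minute 169 is untouched.

minute 129 to minute 141, minute 164 to minute 169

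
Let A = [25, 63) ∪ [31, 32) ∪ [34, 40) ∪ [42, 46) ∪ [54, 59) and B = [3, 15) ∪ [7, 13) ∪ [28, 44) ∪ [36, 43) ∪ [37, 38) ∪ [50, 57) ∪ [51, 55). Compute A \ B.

[25, 28) ∪ [44, 50) ∪ [57, 63)

A, merged: [25, 63).
B, merged: [3, 15), [28, 44), [50, 57).
[25, 63) \ B = [25, 28), [44, 50), [57, 63).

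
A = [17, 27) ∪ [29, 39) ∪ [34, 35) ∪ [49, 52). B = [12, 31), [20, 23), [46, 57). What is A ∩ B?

[17, 27) ∪ [29, 31) ∪ [49, 52)

First set merges to [17, 27), [29, 39), [49, 52).
Second set merges to [12, 31), [46, 57).
[17, 27) overlaps B on [17, 27).
[29, 39) overlaps B on [29, 31).
[49, 52) overlaps B on [49, 52).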